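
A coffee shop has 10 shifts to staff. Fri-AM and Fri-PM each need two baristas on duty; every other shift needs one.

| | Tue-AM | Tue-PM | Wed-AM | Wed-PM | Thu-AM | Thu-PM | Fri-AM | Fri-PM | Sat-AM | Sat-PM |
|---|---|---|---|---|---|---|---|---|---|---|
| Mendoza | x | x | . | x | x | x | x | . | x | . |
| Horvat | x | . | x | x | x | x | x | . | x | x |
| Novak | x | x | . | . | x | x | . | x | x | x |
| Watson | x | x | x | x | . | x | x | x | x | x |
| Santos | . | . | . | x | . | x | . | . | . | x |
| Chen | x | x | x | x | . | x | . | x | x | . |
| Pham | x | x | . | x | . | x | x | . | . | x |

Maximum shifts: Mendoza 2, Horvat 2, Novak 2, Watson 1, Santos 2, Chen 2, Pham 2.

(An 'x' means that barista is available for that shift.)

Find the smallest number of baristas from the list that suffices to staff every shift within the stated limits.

6

12 slots to fill and no one can take more than 2, so at least ⌈12/2⌉ = 6 baristas are needed.
Mendoza, Horvat, Novak, Santos, Chen, and Pham alone can cover everything: Tue-AM→Pham, Tue-PM→Novak, Wed-AM→Horvat, Wed-PM→Santos, Thu-AM→Mendoza, Thu-PM→Pham, Fri-AM→Mendoza+Horvat, Fri-PM→Novak+Chen, Sat-AM→Chen, Sat-PM→Santos.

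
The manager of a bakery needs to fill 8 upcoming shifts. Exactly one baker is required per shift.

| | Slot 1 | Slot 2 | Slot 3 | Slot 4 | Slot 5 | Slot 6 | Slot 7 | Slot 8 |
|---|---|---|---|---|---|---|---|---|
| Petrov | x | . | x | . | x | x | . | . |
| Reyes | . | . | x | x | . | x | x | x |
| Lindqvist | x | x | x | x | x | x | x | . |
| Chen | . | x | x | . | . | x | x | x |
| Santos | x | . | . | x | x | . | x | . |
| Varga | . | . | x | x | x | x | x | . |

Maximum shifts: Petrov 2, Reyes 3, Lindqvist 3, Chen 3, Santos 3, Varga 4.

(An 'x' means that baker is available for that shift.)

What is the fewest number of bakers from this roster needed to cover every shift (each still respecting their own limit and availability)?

8 slots to fill and no one can take more than 4, so at least ⌈8/4⌉ = 2 bakers are needed.
Any 2 bakers together have capacity at most 4+3 = 7 < 8 slots, so 2 can never suffice.
Petrov, Reyes, and Lindqvist alone can cover everything: Slot 1→Petrov, Slot 2→Lindqvist, Slot 3→Lindqvist, Slot 4→Reyes, Slot 5→Petrov, Slot 6→Lindqvist, Slot 7→Reyes, Slot 8→Reyes.

3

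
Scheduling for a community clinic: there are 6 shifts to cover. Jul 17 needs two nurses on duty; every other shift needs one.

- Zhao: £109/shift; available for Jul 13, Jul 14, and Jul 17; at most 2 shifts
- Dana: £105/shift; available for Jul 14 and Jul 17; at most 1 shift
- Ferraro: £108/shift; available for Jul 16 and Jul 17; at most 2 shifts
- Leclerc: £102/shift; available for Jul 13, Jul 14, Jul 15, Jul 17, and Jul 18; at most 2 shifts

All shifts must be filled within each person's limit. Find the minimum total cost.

Jul 15 can only be covered by Leclerc, so that assignment is forced.
Jul 16 can only be covered by Ferraro, so that assignment is forced.
Jul 18 can only be covered by Leclerc, so that assignment is forced.
Picking the cheapest available nurse for each shift independently would cost £723, but that ignores the shift limits.
An optimal schedule: Jul 13→Zhao, Jul 14→Zhao, Jul 15→Leclerc, Jul 16→Ferraro, Jul 17→Dana+Ferraro, Jul 18→Leclerc.
Total: 109 + 109 + 102 + 108 + 105 + 108 + 102 = £743.

£743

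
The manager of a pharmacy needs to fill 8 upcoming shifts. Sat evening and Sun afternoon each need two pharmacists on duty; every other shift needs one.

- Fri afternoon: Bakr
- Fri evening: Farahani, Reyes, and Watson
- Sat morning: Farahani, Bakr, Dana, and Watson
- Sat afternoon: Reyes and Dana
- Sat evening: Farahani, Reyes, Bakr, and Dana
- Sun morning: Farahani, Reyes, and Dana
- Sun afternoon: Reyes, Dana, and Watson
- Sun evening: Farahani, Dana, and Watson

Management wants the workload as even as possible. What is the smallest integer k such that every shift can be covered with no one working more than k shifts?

2

With 5 pharmacists and 10 worker-slots to fill, someone must work at least ⌈10/5⌉ = 2 shifts, so k ≥ 2.
k = 2 works: Fri afternoon→Bakr, Fri evening→Farahani, Sat morning→Watson, Sat afternoon→Reyes, Sat evening→Bakr+Dana, Sun morning→Farahani, Sun afternoon→Reyes+Dana, Sun evening→Watson.
Loads: Farahani 2, Reyes 2, Bakr 2, Dana 2, Watson 2 — all ≤ 2.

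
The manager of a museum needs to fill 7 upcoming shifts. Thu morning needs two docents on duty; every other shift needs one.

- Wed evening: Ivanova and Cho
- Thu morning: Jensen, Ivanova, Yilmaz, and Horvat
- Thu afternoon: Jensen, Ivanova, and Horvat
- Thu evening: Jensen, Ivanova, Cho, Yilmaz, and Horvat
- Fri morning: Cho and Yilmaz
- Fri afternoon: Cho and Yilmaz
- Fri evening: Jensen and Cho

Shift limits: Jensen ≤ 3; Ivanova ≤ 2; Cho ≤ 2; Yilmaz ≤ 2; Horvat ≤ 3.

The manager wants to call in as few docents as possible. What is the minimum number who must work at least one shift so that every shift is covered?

4

8 slots to fill and no one can take more than 3, so at least ⌈8/3⌉ = 3 docents are needed.
No set of 3 docents can cover every shift (each such set leaves at least one shift with no one available or exceeds a cap).
Jensen, Ivanova, Cho, and Yilmaz alone can cover everything: Wed evening→Ivanova, Thu morning→Jensen+Ivanova, Thu afternoon→Jensen, Thu evening→Yilmaz, Fri morning→Cho, Fri afternoon→Cho, Fri evening→Jensen.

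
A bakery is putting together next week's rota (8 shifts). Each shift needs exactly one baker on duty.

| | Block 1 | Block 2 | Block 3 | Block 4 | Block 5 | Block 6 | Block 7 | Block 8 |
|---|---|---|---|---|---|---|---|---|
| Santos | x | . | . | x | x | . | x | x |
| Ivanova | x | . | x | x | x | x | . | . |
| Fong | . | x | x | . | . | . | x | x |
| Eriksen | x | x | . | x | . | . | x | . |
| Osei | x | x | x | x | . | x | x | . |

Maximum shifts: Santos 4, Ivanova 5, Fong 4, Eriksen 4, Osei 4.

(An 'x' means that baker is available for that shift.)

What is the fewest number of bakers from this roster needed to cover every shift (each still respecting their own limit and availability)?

8 slots to fill and no one can take more than 5, so at least ⌈8/5⌉ = 2 bakers are needed.
Santos and Osei alone can cover everything: Block 1→Santos, Block 2→Osei, Block 3→Osei, Block 4→Santos, Block 5→Santos, Block 6→Osei, Block 7→Osei, Block 8→Santos.

2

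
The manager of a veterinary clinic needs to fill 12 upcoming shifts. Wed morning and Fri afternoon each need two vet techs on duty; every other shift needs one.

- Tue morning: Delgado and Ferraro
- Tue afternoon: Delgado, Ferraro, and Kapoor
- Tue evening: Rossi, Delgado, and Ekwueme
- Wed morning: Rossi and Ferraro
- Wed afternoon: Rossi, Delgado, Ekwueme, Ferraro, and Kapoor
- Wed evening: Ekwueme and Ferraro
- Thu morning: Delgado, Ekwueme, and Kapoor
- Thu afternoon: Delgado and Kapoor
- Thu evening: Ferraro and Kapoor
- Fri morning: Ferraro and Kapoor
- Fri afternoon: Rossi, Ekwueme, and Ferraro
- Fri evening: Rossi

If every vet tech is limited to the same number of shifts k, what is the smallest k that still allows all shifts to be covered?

With 5 vet techs and 14 worker-slots to fill, someone must work at least ⌈14/5⌉ = 3 shifts, so k ≥ 3.
k = 3 works: Tue morning→Delgado, Tue afternoon→Delgado, Tue evening→Ekwueme, Wed morning→Rossi+Ferraro, Wed afternoon→Kapoor, Wed evening→Ekwueme, Thu morning→Kapoor, Thu afternoon→Delgado, Thu evening→Ferraro, Fri morning→Ferraro, Fri afternoon→Rossi+Ekwueme, Fri evening→Rossi.
Loads: Rossi 3, Delgado 3, Ekwueme 3, Ferraro 3, Kapoor 2 — all ≤ 3.

3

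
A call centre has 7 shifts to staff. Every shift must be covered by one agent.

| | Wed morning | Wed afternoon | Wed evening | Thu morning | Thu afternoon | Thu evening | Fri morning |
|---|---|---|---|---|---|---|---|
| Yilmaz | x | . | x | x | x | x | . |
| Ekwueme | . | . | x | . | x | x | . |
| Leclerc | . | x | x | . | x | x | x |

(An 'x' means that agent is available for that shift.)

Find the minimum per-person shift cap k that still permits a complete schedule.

With 3 agents and 7 worker-slots to fill, someone must work at least ⌈7/3⌉ = 3 shifts, so k ≥ 3.
k = 3 works: Wed morning→Yilmaz, Wed afternoon→Leclerc, Wed evening→Yilmaz, Thu morning→Yilmaz, Thu afternoon→Ekwueme, Thu evening→Ekwueme, Fri morning→Leclerc.
Loads: Yilmaz 3, Ekwueme 2, Leclerc 2 — all ≤ 3.

3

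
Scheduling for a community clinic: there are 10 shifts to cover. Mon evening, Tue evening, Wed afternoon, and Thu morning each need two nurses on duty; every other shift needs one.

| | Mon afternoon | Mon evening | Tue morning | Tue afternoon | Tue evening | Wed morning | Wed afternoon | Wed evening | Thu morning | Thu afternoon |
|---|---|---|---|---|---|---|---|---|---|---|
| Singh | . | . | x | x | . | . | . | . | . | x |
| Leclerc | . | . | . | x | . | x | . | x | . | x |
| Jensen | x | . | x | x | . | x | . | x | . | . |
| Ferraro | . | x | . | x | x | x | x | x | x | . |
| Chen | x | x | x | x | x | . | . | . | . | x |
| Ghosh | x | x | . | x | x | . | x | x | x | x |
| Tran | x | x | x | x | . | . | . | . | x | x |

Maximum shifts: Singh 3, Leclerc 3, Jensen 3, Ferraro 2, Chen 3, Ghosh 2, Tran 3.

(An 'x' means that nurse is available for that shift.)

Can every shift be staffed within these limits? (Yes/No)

Wed afternoon can only be covered by Ferraro and Ghosh, so that assignment is forced.
One valid schedule: Mon afternoon→Jensen, Mon evening→Chen+Tran, Tue morning→Singh, Tue afternoon→Singh, Tue evening→Ferraro+Chen, Wed morning→Leclerc, Wed afternoon→Ferraro+Ghosh, Wed evening→Leclerc, Thu morning→Ghosh+Tran, Thu afternoon→Singh.
Loads: Singh 3/3, Leclerc 2/3, Jensen 1/3, Ferraro 2/2, Chen 2/3, Ghosh 2/2, Tran 2/3 — all within limits.

Yes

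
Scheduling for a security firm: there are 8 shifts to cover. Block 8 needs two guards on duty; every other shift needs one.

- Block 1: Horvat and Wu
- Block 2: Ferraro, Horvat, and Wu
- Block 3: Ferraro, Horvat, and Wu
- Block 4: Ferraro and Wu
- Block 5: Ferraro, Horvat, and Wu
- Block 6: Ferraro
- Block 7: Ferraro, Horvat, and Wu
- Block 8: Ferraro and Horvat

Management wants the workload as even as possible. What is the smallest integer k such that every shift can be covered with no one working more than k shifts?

3

With 3 guards and 9 worker-slots to fill, someone must work at least ⌈9/3⌉ = 3 shifts, so k ≥ 3.
k = 3 works: Block 1→Horvat, Block 2→Horvat, Block 3→Wu, Block 4→Ferraro, Block 5→Wu, Block 6→Ferraro, Block 7→Wu, Block 8→Ferraro+Horvat.
Loads: Ferraro 3, Horvat 3, Wu 3 — all ≤ 3.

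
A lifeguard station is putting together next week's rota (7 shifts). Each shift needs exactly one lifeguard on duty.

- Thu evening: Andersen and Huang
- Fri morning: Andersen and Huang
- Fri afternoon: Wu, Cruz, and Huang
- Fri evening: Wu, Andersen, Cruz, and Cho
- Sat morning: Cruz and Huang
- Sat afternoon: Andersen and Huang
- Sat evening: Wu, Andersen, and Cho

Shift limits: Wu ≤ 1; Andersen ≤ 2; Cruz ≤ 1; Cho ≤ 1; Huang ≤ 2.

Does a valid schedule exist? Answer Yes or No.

Yes

One valid schedule: Thu evening→Andersen, Fri morning→Andersen, Fri afternoon→Huang, Fri evening→Cho, Sat morning→Cruz, Sat afternoon→Huang, Sat evening→Wu.
Loads: Wu 1/1, Andersen 2/2, Cruz 1/1, Cho 1/1, Huang 2/2 — all within limits.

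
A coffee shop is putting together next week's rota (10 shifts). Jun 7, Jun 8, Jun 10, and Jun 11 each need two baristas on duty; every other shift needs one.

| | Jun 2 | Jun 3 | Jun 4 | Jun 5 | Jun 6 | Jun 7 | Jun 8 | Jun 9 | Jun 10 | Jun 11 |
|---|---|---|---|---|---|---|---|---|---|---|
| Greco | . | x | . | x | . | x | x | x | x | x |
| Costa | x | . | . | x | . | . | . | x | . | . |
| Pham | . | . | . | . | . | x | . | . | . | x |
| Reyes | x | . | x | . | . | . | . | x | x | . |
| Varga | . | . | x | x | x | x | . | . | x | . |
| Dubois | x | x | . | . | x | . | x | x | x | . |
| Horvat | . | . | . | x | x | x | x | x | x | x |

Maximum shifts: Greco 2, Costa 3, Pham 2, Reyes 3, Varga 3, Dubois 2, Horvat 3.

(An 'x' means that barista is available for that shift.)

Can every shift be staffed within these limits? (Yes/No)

One valid schedule: Jun 2→Costa, Jun 3→Greco, Jun 4→Reyes, Jun 5→Costa, Jun 6→Varga, Jun 7→Pham+Varga, Jun 8→Greco+Dubois, Jun 9→Costa, Jun 10→Reyes+Varga, Jun 11→Pham+Horvat.
Loads: Greco 2/2, Costa 3/3, Pham 2/2, Reyes 2/3, Varga 3/3, Dubois 1/2, Horvat 1/3 — all within limits.

Yes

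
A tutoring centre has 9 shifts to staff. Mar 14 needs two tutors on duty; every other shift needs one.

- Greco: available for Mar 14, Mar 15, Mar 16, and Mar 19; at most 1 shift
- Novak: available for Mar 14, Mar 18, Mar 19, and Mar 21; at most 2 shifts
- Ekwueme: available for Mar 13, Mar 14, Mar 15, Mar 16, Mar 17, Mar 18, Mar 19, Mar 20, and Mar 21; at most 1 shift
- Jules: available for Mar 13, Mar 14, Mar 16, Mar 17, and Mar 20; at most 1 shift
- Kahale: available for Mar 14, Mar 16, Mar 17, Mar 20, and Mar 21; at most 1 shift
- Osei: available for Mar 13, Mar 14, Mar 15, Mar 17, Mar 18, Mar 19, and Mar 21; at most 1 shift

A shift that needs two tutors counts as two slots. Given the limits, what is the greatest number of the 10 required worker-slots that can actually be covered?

Total capacity across all tutors is 1+2+1+1+1+1 = 7, and 10 slots are needed, so at most 7 can be filled.
An assignment achieving 7: Mar 13→Ekwueme, Mar 15→Greco, Mar 16→Kahale, Mar 17→Osei, Mar 18→Novak, Mar 19→Novak, Mar 20→Jules.
Loads: Greco 1/1, Novak 2/2, Ekwueme 1/1, Jules 1/1, Kahale 1/1, Osei 1/1.

7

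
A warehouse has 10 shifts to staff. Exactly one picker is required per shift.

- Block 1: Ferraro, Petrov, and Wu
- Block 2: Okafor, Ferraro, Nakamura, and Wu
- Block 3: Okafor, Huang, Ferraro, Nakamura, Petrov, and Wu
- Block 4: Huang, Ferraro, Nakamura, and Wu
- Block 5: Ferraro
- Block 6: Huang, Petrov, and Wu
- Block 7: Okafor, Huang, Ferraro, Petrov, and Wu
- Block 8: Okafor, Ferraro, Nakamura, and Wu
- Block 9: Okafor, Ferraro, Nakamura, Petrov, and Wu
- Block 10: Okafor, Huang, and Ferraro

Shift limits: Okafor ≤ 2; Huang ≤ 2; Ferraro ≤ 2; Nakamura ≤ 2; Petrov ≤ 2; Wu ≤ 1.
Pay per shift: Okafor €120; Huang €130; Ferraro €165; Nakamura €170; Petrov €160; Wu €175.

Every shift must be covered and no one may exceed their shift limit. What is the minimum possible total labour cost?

Block 5 can only be covered by Ferraro, so that assignment is forced.
Picking the cheapest available picker for each shift independently would cost €1305, but that ignores the shift limits.
An optimal schedule: Block 1→Ferraro, Block 2→Okafor, Block 3→Petrov, Block 4→Huang, Block 5→Ferraro, Block 6→Huang, Block 7→Petrov, Block 8→Nakamura, Block 9→Nakamura, Block 10→Okafor.
Total: 165 + 120 + 160 + 130 + 165 + 130 + 160 + 170 + 170 + 120 = €1490.

€1490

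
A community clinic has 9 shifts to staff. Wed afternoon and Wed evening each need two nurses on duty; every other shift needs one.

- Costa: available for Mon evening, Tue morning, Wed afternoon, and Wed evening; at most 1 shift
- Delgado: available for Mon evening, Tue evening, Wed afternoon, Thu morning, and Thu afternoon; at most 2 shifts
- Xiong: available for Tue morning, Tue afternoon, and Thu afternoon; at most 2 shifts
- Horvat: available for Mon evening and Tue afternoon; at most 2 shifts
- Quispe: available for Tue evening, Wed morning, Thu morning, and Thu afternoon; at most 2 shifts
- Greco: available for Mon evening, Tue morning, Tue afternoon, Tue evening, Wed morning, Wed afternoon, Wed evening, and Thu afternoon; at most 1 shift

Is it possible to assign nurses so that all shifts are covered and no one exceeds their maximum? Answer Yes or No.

Shifts {Wed afternoon, Wed evening} need 4 worker-slots in total, but the nurses available for any of those shifts (Costa, Delgado, and Greco) can supply at most 3 among them. So no valid schedule exists.

No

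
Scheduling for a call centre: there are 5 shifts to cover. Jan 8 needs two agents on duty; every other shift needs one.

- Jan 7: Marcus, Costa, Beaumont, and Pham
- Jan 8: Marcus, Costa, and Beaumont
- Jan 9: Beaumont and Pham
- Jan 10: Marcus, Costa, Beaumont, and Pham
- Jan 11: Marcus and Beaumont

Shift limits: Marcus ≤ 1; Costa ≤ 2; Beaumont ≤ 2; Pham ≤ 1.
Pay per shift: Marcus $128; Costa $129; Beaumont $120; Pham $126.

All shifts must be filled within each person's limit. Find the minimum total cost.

Picking the cheapest available agent for each shift independently would cost $728, but that ignores the shift limits.
An optimal schedule: Jan 7→Costa, Jan 8→Costa+Beaumont, Jan 9→Beaumont, Jan 10→Pham, Jan 11→Marcus.
Total: 129 + 129 + 120 + 120 + 126 + 128 = $752.

$752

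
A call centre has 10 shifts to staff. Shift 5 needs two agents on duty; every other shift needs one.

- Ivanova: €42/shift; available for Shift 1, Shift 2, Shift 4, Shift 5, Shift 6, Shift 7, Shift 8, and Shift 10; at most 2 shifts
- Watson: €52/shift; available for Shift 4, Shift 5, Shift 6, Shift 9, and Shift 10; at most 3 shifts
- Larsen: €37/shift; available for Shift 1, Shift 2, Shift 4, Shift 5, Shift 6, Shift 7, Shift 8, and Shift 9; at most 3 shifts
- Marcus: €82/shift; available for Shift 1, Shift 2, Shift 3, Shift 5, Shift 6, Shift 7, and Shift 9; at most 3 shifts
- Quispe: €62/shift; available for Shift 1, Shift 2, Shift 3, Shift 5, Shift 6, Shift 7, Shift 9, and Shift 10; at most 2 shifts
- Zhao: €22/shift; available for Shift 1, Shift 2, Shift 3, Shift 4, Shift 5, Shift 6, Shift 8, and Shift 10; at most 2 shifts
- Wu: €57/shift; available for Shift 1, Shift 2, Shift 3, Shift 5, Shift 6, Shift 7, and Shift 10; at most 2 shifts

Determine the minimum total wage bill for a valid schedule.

€452

Picking the cheapest available agent for each shift independently would cost €287, but that ignores the shift limits.
An optimal schedule: Shift 1→Ivanova, Shift 2→Ivanova, Shift 3→Zhao, Shift 4→Larsen, Shift 5→Watson+Wu, Shift 6→Watson, Shift 7→Larsen, Shift 8→Zhao, Shift 9→Larsen, Shift 10→Watson.
Total: 42 + 42 + 22 + 37 + 52 + 57 + 52 + 37 + 22 + 37 + 52 = €452.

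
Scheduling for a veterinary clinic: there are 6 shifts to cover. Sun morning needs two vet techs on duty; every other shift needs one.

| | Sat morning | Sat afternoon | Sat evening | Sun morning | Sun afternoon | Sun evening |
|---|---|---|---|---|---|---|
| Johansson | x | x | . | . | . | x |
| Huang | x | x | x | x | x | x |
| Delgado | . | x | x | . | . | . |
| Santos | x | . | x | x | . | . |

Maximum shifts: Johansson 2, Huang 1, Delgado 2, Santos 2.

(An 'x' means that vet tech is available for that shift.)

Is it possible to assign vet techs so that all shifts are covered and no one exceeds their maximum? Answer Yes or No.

Total capacity is 7 and 7 slots are needed, so capacity alone doesn't rule it out.
Shifts {Sun morning, Sun afternoon} need 3 worker-slots in total, but the vet techs available for any of those shifts (Huang and Santos) can supply at most 2 among them. So no valid schedule exists.

No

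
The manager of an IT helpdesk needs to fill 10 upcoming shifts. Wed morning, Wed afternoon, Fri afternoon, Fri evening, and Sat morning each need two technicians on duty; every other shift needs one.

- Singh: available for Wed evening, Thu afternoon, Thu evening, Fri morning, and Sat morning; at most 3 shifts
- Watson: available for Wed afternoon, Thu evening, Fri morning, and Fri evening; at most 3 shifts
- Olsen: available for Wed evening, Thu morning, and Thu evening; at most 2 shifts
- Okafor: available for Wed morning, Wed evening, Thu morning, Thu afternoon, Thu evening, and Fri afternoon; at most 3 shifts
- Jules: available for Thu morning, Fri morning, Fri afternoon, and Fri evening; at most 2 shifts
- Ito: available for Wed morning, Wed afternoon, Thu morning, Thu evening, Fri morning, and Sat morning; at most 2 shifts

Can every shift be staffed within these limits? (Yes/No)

No

Total capacity is 15 and 15 slots are needed, so capacity alone doesn't rule it out.
Shifts {Wed morning, Wed afternoon, Sat morning} need 6 worker-slots in total, but the technicians available for any of those shifts (Singh, Watson, Okafor, and Ito) can supply at most 5 among them. So no valid schedule exists.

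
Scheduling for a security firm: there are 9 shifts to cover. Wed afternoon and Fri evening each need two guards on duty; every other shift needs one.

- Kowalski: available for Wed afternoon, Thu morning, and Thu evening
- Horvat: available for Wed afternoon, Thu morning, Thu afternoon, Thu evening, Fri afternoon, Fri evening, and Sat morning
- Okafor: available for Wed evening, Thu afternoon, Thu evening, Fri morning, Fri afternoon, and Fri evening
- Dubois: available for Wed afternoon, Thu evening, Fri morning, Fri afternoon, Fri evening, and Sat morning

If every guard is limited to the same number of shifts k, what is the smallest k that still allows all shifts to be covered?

3

With 4 guards and 11 worker-slots to fill, someone must work at least ⌈11/4⌉ = 3 shifts, so k ≥ 3.
k = 3 works: Wed afternoon→Kowalski+Horvat, Wed evening→Okafor, Thu morning→Kowalski, Thu afternoon→Horvat, Thu evening→Kowalski, Fri morning→Okafor, Fri afternoon→Dubois, Fri evening→Okafor+Dubois, Sat morning→Horvat.
Loads: Kowalski 3, Horvat 3, Okafor 3, Dubois 2 — all ≤ 3.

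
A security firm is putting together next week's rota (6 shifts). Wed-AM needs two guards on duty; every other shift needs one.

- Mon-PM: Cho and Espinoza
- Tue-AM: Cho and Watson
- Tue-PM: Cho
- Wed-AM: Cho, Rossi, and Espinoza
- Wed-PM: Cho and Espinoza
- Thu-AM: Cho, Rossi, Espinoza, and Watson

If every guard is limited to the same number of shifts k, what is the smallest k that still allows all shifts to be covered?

2

With 4 guards and 7 worker-slots to fill, someone must work at least ⌈7/4⌉ = 2 shifts, so k ≥ 2.
k = 2 works: Mon-PM→Cho, Tue-AM→Watson, Tue-PM→Cho, Wed-AM→Rossi+Espinoza, Wed-PM→Espinoza, Thu-AM→Rossi.
Loads: Cho 2, Rossi 2, Espinoza 2, Watson 1 — all ≤ 2.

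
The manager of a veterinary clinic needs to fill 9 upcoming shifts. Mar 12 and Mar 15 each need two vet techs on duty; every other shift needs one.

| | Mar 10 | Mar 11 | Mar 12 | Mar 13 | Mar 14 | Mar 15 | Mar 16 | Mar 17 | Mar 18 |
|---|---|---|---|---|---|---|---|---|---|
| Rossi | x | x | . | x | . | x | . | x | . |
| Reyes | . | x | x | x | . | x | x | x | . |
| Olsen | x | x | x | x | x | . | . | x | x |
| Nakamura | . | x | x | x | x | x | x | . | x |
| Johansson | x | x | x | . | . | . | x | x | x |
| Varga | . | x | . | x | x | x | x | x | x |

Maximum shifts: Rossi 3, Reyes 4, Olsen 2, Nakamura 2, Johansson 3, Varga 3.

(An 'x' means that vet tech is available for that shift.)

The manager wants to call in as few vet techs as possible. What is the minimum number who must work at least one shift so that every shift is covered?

4

11 slots to fill and no one can take more than 4, so at least ⌈11/4⌉ = 3 vet techs are needed.
Any 3 vet techs together have capacity at most 4+3+3 = 10 < 11 slots, so 3 can never suffice.
Rossi, Reyes, Olsen, and Nakamura alone can cover everything: Mar 10→Rossi, Mar 11→Reyes, Mar 12→Reyes+Nakamura, Mar 13→Nakamura, Mar 14→Olsen, Mar 15→Rossi+Reyes, Mar 16→Reyes, Mar 17→Rossi, Mar 18→Olsen.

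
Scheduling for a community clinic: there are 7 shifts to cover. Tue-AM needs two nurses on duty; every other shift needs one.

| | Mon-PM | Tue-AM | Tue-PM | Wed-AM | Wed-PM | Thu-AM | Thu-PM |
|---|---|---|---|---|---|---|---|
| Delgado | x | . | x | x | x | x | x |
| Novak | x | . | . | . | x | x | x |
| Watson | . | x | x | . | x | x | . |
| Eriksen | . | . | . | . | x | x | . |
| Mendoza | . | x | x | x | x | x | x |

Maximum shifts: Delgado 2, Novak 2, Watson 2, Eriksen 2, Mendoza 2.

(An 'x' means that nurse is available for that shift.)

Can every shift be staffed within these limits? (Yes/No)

Yes

Tue-AM can only be covered by Watson and Mendoza, so that assignment is forced.
One valid schedule: Mon-PM→Delgado, Tue-AM→Watson+Mendoza, Tue-PM→Watson, Wed-AM→Delgado, Wed-PM→Novak, Thu-AM→Eriksen, Thu-PM→Novak.
Loads: Delgado 2/2, Novak 2/2, Watson 2/2, Eriksen 1/2, Mendoza 1/2 — all within limits.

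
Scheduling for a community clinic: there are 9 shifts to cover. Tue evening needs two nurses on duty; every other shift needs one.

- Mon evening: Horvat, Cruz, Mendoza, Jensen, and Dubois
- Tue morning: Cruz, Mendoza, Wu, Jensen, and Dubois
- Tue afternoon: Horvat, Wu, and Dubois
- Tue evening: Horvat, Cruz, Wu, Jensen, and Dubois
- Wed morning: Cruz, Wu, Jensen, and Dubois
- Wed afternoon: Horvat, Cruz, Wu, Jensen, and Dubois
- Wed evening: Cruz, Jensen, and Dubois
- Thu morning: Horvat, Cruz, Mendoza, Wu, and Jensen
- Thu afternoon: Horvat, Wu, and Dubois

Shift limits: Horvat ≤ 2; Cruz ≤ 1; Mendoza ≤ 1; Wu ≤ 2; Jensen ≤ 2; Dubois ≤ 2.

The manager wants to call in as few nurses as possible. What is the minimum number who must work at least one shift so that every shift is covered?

6

10 slots to fill and no one can take more than 2, so at least ⌈10/2⌉ = 5 nurses are needed.
Any 5 nurses together have capacity at most 2+2+2+2+1 = 9 < 10 slots, so 5 can never suffice.
Horvat, Cruz, Mendoza, Wu, Jensen, and Dubois alone can cover everything: Mon evening→Mendoza, Tue morning→Wu, Tue afternoon→Horvat, Tue evening→Jensen+Dubois, Wed morning→Wu, Wed afternoon→Dubois, Wed evening→Cruz, Thu morning→Jensen, Thu afternoon→Horvat.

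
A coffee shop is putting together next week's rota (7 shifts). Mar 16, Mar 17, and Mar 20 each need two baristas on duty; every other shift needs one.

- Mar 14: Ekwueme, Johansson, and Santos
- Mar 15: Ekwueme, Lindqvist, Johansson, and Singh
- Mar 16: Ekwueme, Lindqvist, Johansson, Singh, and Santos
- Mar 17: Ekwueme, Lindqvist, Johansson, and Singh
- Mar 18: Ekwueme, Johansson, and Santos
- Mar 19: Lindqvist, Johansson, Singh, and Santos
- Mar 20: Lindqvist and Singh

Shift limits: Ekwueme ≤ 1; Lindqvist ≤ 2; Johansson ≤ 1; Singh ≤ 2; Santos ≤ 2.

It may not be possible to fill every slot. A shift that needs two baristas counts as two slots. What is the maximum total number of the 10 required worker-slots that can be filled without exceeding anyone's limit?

Total capacity across all baristas is 1+2+1+2+2 = 8, and 10 slots are needed, so at most 8 can be filled.
An assignment achieving 8: Mar 14→Ekwueme, Mar 15→Lindqvist, Mar 16→Santos, Mar 17→Singh, Mar 18→Johansson, Mar 19→Santos, Mar 20→Lindqvist+Singh.
Loads: Ekwueme 1/1, Lindqvist 2/2, Johansson 1/1, Singh 2/2, Santos 2/2.

8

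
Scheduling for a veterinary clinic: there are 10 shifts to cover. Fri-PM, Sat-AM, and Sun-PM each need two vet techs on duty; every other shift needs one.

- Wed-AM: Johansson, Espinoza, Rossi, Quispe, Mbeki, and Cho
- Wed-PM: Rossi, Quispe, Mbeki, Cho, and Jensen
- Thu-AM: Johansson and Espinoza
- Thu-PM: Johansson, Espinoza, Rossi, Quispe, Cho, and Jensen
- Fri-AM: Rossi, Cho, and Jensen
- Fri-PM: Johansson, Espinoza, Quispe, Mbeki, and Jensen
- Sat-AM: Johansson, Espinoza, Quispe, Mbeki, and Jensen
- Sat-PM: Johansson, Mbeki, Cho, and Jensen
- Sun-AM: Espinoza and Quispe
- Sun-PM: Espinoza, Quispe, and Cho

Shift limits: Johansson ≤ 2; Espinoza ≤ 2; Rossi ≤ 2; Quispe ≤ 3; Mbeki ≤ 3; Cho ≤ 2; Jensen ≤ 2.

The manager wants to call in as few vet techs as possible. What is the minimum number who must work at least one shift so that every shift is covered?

6

13 slots to fill and no one can take more than 3, so at least ⌈13/3⌉ = 5 vet techs are needed.
Any 5 vet techs together have capacity at most 3+3+2+2+2 = 12 < 13 slots, so 5 can never suffice.
Johansson, Espinoza, Rossi, Quispe, Mbeki, and Cho alone can cover everything: Wed-AM→Mbeki, Wed-PM→Rossi, Thu-AM→Johansson, Thu-PM→Cho, Fri-AM→Rossi, Fri-PM→Quispe+Mbeki, Sat-AM→Quispe+Mbeki, Sat-PM→Johansson, Sun-AM→Espinoza, Sun-PM→Espinoza+Quispe.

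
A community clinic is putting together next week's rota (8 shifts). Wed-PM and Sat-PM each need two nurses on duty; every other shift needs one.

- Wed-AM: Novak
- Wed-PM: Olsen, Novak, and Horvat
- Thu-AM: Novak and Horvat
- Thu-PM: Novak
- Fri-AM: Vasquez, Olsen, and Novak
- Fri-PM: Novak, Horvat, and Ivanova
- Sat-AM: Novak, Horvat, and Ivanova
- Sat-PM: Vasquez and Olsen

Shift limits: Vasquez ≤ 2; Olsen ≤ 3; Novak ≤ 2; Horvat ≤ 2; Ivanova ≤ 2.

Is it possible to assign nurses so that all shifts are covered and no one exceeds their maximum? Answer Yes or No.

Wed-AM can only be covered by Novak, so that assignment is forced.
Thu-PM can only be covered by Novak, so that assignment is forced.
Sat-PM can only be covered by Vasquez and Olsen, so that assignment is forced.
One valid schedule: Wed-AM→Novak, Wed-PM→Olsen+Horvat, Thu-AM→Horvat, Thu-PM→Novak, Fri-AM→Vasquez, Fri-PM→Ivanova, Sat-AM→Ivanova, Sat-PM→Vasquez+Olsen.
Loads: Vasquez 2/2, Olsen 2/3, Novak 2/2, Horvat 2/2, Ivanova 2/2 — all within limits.

Yes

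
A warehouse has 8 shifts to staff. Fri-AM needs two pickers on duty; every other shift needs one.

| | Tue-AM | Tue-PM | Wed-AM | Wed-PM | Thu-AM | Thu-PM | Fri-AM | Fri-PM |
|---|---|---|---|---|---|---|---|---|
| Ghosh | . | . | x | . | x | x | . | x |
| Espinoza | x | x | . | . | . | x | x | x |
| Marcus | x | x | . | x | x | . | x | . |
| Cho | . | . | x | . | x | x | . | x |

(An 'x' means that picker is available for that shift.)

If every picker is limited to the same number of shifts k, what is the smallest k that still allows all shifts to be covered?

With 4 pickers and 9 worker-slots to fill, someone must work at least ⌈9/4⌉ = 3 shifts, so k ≥ 3.
k = 3 works: Tue-AM→Espinoza, Tue-PM→Espinoza, Wed-AM→Ghosh, Wed-PM→Marcus, Thu-AM→Ghosh, Thu-PM→Ghosh, Fri-AM→Espinoza+Marcus, Fri-PM→Cho.
Loads: Ghosh 3, Espinoza 3, Marcus 2, Cho 1 — all ≤ 3.

3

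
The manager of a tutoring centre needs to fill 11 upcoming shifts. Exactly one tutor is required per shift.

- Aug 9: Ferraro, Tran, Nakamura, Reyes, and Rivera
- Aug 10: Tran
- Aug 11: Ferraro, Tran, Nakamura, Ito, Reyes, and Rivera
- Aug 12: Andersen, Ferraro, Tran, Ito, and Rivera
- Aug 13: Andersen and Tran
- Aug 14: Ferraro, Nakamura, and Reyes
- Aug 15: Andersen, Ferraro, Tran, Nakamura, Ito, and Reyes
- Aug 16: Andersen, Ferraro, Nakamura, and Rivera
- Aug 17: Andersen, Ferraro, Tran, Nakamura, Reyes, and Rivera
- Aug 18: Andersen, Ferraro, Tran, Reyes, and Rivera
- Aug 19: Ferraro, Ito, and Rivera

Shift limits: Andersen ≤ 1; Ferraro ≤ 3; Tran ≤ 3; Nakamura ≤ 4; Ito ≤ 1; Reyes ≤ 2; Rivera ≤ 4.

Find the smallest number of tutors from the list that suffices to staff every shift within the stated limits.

3

11 slots to fill and no one can take more than 4, so at least ⌈11/4⌉ = 3 tutors are needed.
Tran, Nakamura, and Rivera alone can cover everything: Aug 9→Nakamura, Aug 10→Tran, Aug 11→Rivera, Aug 12→Tran, Aug 13→Tran, Aug 14→Nakamura, Aug 15→Nakamura, Aug 16→Nakamura, Aug 17→Rivera, Aug 18→Rivera, Aug 19→Rivera.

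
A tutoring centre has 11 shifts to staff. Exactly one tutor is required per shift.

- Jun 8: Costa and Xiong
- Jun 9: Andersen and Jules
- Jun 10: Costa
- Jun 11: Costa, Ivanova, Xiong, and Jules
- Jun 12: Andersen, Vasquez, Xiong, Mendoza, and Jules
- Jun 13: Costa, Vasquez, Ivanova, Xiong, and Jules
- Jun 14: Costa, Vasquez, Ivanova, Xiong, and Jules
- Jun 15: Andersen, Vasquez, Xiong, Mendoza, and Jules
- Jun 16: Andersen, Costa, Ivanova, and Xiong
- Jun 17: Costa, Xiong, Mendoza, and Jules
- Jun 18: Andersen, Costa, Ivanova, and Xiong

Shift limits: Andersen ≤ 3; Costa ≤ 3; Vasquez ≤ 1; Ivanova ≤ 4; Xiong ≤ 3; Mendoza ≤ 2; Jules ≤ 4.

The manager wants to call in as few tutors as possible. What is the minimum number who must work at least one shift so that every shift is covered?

11 slots to fill and no one can take more than 4, so at least ⌈11/4⌉ = 3 tutors are needed.
Costa, Ivanova, and Jules alone can cover everything: Jun 8→Costa, Jun 9→Jules, Jun 10→Costa, Jun 11→Ivanova, Jun 12→Jules, Jun 13→Ivanova, Jun 14→Ivanova, Jun 15→Jules, Jun 16→Costa, Jun 17→Jules, Jun 18→Ivanova.

3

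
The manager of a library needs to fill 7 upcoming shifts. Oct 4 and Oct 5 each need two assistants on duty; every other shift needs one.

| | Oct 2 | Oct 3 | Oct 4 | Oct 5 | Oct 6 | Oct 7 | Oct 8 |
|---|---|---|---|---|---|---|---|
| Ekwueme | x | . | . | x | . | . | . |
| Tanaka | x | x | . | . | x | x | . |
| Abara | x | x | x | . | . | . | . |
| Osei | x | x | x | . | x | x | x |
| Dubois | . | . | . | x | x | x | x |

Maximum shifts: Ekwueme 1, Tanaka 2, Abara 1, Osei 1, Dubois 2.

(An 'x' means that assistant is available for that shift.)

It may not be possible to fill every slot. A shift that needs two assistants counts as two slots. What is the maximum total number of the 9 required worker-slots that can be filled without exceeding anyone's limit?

7

Total capacity across all assistants is 1+2+1+1+2 = 7, and 9 slots are needed, so at most 7 can be filled.
An assignment achieving 7: Oct 3→Tanaka, Oct 4→Abara+Osei, Oct 5→Ekwueme+Dubois, Oct 6→Tanaka, Oct 8→Dubois.
Loads: Ekwueme 1/1, Tanaka 2/2, Abara 1/1, Osei 1/1, Dubois 2/2.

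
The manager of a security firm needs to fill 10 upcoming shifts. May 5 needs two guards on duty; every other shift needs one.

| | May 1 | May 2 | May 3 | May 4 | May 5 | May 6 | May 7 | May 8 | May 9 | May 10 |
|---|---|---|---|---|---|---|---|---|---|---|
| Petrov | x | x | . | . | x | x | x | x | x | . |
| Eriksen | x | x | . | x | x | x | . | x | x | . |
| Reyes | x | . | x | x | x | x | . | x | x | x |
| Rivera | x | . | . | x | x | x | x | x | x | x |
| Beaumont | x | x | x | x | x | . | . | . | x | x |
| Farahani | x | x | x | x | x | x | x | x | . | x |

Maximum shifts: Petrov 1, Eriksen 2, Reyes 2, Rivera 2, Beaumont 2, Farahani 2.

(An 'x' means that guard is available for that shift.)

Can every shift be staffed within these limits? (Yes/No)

Yes

One valid schedule: May 1→Farahani, May 2→Eriksen, May 3→Reyes, May 4→Eriksen, May 5→Beaumont+Farahani, May 6→Rivera, May 7→Petrov, May 8→Rivera, May 9→Beaumont, May 10→Reyes.
Loads: Petrov 1/1, Eriksen 2/2, Reyes 2/2, Rivera 2/2, Beaumont 2/2, Farahani 2/2 — all within limits.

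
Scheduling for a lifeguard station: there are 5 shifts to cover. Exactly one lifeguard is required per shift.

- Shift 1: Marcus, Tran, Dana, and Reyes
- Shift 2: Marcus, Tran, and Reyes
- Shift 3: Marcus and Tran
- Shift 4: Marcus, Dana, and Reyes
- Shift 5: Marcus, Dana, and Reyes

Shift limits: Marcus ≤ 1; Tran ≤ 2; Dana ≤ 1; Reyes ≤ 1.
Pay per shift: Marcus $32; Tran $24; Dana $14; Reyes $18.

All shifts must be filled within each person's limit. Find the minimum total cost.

$112

Picking the cheapest available lifeguard for each shift independently would cost $84, but that ignores the shift limits.
An optimal schedule: Shift 1→Tran, Shift 2→Tran, Shift 3→Marcus, Shift 4→Dana, Shift 5→Reyes.
Total: 24 + 24 + 32 + 14 + 18 = $112.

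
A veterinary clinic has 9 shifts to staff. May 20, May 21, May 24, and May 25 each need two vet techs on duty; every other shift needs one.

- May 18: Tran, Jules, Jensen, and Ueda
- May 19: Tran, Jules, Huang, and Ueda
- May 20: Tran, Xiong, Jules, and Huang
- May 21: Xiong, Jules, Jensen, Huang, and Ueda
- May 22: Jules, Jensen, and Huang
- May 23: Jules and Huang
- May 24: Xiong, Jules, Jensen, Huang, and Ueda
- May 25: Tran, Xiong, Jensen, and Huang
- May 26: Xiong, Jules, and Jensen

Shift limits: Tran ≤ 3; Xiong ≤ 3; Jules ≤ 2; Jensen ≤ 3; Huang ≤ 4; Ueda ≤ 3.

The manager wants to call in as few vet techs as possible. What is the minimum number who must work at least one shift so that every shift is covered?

4

13 slots to fill and no one can take more than 4, so at least ⌈13/4⌉ = 4 vet techs are needed.
Tran, Xiong, Jensen, and Huang alone can cover everything: May 18→Tran, May 19→Tran, May 20→Tran+Xiong, May 21→Xiong+Huang, May 22→Jensen, May 23→Huang, May 24→Jensen+Huang, May 25→Jensen+Huang, May 26→Xiong.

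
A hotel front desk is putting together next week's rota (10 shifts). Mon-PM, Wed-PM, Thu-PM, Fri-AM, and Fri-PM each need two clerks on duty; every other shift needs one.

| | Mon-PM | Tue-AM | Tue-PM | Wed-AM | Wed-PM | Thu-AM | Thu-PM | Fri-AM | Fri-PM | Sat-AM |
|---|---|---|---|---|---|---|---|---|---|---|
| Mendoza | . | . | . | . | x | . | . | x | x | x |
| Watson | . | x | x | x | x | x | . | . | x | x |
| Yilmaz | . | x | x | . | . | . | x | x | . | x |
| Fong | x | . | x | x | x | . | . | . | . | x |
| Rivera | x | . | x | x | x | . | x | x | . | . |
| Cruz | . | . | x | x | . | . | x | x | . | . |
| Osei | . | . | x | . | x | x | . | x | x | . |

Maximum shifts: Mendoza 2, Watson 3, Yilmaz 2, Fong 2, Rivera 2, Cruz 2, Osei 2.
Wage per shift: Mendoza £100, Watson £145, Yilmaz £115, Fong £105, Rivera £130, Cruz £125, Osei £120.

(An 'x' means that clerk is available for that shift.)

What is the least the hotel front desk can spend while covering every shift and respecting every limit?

Mon-PM can only be covered by Fong and Rivera, so that assignment is forced.
Picking the cheapest available clerk for each shift independently would cost £1660, but that ignores the shift limits.
An optimal schedule: Mon-PM→Fong+Rivera, Tue-AM→Watson, Tue-PM→Cruz, Wed-AM→Fong, Wed-PM→Mendoza+Osei, Thu-AM→Watson, Thu-PM→Yilmaz+Rivera, Fri-AM→Cruz+Osei, Fri-PM→Mendoza+Watson, Sat-AM→Yilmaz.
Total: 105 + 130 + 145 + 125 + 105 + 100 + 120 + 145 + 115 + 130 + 125 + 120 + 100 + 145 + 115 = £1825.

£1825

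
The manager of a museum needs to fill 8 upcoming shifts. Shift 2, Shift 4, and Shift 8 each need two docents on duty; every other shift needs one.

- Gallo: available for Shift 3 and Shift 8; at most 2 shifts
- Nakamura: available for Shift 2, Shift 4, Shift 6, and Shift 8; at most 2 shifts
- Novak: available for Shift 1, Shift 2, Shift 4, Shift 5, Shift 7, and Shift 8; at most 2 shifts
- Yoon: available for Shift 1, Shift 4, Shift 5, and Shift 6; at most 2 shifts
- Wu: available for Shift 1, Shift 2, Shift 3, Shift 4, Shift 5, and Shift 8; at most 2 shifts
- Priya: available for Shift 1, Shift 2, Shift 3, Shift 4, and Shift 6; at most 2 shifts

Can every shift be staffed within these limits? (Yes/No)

Shift 7 can only be covered by Novak, so that assignment is forced.
One valid schedule: Shift 1→Yoon, Shift 2→Nakamura+Wu, Shift 3→Gallo, Shift 4→Yoon+Priya, Shift 5→Novak, Shift 6→Nakamura, Shift 7→Novak, Shift 8→Gallo+Wu.
Loads: Gallo 2/2, Nakamura 2/2, Novak 2/2, Yoon 2/2, Wu 2/2, Priya 1/2 — all within limits.

Yes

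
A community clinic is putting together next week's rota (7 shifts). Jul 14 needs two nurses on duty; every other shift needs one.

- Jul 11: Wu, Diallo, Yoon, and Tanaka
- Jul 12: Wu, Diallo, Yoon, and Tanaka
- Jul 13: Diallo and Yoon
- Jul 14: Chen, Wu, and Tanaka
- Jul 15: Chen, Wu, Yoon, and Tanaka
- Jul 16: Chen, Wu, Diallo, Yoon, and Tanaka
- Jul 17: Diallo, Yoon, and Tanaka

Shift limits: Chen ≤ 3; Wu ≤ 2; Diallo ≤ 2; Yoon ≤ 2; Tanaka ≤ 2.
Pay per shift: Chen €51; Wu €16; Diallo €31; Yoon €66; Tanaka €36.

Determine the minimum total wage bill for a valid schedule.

Picking the cheapest available nurse for each shift independently would cost €178, but that ignores the shift limits.
An optimal schedule: Jul 11→Wu, Jul 12→Tanaka, Jul 13→Diallo, Jul 14→Wu+Tanaka, Jul 15→Chen, Jul 16→Chen, Jul 17→Diallo.
Total: 16 + 36 + 31 + 16 + 36 + 51 + 51 + 31 = €268.

€268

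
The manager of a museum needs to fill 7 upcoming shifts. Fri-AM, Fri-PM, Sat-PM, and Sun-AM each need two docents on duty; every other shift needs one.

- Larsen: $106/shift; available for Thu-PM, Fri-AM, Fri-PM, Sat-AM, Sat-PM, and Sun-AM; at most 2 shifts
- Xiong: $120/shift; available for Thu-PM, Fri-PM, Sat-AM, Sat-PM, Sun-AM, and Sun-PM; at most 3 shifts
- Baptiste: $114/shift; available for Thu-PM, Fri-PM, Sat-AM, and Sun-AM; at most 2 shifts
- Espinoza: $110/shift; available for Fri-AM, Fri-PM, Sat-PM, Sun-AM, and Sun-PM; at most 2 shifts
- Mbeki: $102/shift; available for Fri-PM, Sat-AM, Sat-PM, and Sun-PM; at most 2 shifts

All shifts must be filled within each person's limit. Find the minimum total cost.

Fri-AM can only be covered by Larsen and Espinoza, so that assignment is forced.
Picking the cheapest available docent for each shift independently would cost $1158, but that ignores the shift limits.
An optimal schedule: Thu-PM→Larsen, Fri-AM→Larsen+Espinoza, Fri-PM→Baptiste+Mbeki, Sat-AM→Xiong, Sat-PM→Xiong+Mbeki, Sun-AM→Baptiste+Espinoza, Sun-PM→Xiong.
Total: 106 + 106 + 110 + 114 + 102 + 120 + 120 + 102 + 114 + 110 + 120 = $1224.

$1224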